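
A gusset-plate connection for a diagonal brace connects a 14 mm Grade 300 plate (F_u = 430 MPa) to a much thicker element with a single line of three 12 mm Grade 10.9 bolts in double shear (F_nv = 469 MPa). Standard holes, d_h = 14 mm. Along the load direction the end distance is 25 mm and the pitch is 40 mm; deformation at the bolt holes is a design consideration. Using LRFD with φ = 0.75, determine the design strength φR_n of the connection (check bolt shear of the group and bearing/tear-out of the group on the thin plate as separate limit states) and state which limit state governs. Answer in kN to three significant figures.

239 kN (bolt shear governs)

Bolt shear: A_b = π·12²/4 = 113.1 mm²; R_n = 469 × 113.1 × 3 × 2 / 1000 = 318.3 kN → 0.75 × 318.3 = 239 kN.
Bearing (1.2 l_c t F_u ≤ 2.4 d t F_u): upper limit = 2.4·12·14·430 / 1000 = 173.4 kN.
  Edge l_c = 25 − 14/2 = 18 → r_n = 130 kN; interior l_c = 40 − 14 = 26 → r_n = 173.4 kN.
  R_n,bearing = 1·130 + 2·173.4 = 476.8 kN → 0.75 × 476.8 = 358 kN.
Bolt shear governs: 239 kN.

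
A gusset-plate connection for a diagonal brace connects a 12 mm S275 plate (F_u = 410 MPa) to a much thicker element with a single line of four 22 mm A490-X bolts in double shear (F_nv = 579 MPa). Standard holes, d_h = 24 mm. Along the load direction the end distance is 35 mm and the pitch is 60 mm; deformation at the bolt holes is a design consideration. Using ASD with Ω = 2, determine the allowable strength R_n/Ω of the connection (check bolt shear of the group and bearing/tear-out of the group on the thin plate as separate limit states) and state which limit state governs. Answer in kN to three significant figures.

387 kN (bearing governs)

Bolt shear: A_b = π·22²/4 = 380.1 mm²; R_n = 579 × 380.1 × 4 × 2 / 1000 = 1761 kN → 1761 / 2 = 880 kN.
Bearing (1.2 l_c t F_u ≤ 2.4 d t F_u): upper limit = 2.4·22·12·410 / 1000 = 259.8 kN.
  Edge l_c = 35 − 24/2 = 23 → r_n = 135.8 kN; interior l_c = 60 − 24 = 36 → r_n = 212.5 kN.
  R_n,bearing = 1·135.8 + 3·212.5 = 773.4 kN → 773.4 / 2 = 387 kN.
Bearing governs: 387 kN.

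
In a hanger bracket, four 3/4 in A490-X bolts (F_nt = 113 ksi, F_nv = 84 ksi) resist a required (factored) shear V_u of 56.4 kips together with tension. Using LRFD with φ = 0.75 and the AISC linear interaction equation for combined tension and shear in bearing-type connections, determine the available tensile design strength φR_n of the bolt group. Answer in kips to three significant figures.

A_b = π·0.75²/4 = 0.4418 in²; f_rv = 56.4 / (4 × 0.4418) = 31.92 ksi.
F'_nt = 1.3 F_nt − (F_nt / φF_nv) f_rv = 1.3·113 − (113/(0.75·84))·31.92 = 89.65 ksi, capped at F_nt → F'_nt = 89.65 ksi.
R_n = F'_nt · A_b · n = 89.65 × 0.4418 × 4 = 158.4 kips.
Design strength φR_n = 0.75 × 158.4 = 119 kips.

119 kips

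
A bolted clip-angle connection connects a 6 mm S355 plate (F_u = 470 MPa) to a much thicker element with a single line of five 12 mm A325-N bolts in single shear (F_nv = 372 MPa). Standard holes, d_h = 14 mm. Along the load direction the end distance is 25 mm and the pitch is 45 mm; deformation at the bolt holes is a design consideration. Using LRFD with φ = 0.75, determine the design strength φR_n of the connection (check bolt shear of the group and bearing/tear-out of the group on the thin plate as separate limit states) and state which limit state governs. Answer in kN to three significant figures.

Bolt shear: A_b = π·12²/4 = 113.1 mm²; R_n = 372 × 113.1 × 5 × 1 / 1000 = 210.4 kN → 0.75 × 210.4 = 158 kN.
Bearing (1.2 l_c t F_u ≤ 2.4 d t F_u): upper limit = 2.4·12·6·470 / 1000 = 81.22 kN.
  Edge l_c = 25 − 14/2 = 18 → r_n = 60.91 kN; interior l_c = 45 − 14 = 31 → r_n = 81.22 kN.
  R_n,bearing = 1·60.91 + 4·81.22 = 385.8 kN → 0.75 × 385.8 = 289 kN.
Bolt shear governs: 158 kN.

158 kN (bolt shear governs)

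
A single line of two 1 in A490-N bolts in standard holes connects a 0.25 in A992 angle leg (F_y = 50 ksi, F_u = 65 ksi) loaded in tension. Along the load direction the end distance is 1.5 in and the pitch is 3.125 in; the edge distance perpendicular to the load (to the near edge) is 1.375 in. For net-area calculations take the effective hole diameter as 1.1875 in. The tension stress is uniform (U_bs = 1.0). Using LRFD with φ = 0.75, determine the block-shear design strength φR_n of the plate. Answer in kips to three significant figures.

Shear plane L_v = 1.5 + 1·3.125 = 4.625 in; A_gv = 4.625 × 0.25 = 1.156 in².
A_nv = (4.625 − 1.5·1.1875) × 0.25 = 0.7109 in².
A_nt = (1.375 − 0.5·1.1875) × 0.25 = 0.1953 in².
0.6 F_u A_nv = 27.73 kips; 0.6 F_y A_gv = 34.69 kips → shear rupture governs the shear term.
R_n = 27.73 + 1.0 × 65 × 0.1953 = 40.42 kips.
Design strength φR_n = 0.75 × 40.42 = 30.3 kips.

30.3 kips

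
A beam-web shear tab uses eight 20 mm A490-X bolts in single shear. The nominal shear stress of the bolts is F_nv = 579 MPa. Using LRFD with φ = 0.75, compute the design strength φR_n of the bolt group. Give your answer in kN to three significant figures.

1090 kN

A_b = π × 20² / 4 = 314.2 mm².
R_n = F_nv · A_b · n · n_s = 579 × 314.2 × 8 × 1 / 1000 = 1455 kN.
Design strength φR_n = 0.75 × 1455 = 1090 kN.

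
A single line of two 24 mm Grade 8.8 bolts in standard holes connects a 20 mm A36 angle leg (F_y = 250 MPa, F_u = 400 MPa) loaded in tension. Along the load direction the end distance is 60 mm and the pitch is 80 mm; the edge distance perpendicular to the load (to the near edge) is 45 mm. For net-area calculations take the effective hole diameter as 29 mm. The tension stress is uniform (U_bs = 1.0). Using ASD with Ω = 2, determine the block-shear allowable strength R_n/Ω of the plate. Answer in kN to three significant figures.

332 kN

Shear plane L_v = 60 + 1·80 = 140 mm; A_gv = 140 × 20 = 2800 mm².
A_nv = (140 − 1.5·29) × 20 = 1930 mm².
A_nt = (45 − 0.5·29) × 20 = 610 mm².
0.6 F_u A_nv = 463.2 kN; 0.6 F_y A_gv = 420 kN → shear yielding governs the shear term.
R_n = 420 + 1.0 × 400 × 610 / 1000 = 664 kN.
Allowable strength R_n/Ω = 664 / 2 = 332 kN.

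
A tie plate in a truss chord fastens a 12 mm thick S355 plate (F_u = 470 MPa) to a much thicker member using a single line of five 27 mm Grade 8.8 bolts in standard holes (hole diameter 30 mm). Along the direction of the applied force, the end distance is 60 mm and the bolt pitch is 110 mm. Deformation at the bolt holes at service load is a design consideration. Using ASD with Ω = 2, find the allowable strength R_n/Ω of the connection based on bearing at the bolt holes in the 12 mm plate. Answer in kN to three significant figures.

Per bolt r_n = 1.2 l_c t F_u ≤ 2.4 d t F_u; upper limit = 2.4 × 27 × 12 × 470 / 1000 = 365.5 kN.
Edge bolt: l_c = 60 − 30/2 = 45 mm → 1.2 × 45 × 12 × 470 / 1000 = 304.6 → r_n = 304.6 kN.
Interior bolts: l_c = 110 − 30 = 80 mm → 1.2 × 80 × 12 × 470 / 1000 = 541.4 → r_n = 365.5 kN.
R_n = 1 × 304.6 + 4 × 365.5 = 1766 kN.
Allowable strength R_n/Ω = 1766 / 2 = 883 kN.

883 kN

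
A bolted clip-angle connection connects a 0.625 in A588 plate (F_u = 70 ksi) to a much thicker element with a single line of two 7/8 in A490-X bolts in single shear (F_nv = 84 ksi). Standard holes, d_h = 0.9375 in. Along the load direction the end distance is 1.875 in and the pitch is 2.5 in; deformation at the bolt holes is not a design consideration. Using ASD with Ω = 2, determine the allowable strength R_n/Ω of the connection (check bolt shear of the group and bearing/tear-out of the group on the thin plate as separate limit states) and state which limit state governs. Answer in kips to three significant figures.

50.5 kips (bolt shear governs)

Bolt shear: A_b = π·0.875²/4 = 0.6013 in²; R_n = 84 × 0.6013 × 2 × 1 = 101 kips → 101 / 2 = 50.5 kips.
Bearing (1.5 l_c t F_u ≤ 3.0 d t F_u): upper limit = 3.0·0.875·0.625·70 = 114.8 kips.
  Edge l_c = 1.875 − 0.9375/2 = 1.406 → r_n = 92.29 kips; interior l_c = 2.5 − 0.9375 = 1.562 → r_n = 102.5 kips.
  R_n,bearing = 1·92.29 + 1·102.5 = 194.8 kips → 194.8 / 2 = 97.4 kips.
Bolt shear governs: 50.5 kips.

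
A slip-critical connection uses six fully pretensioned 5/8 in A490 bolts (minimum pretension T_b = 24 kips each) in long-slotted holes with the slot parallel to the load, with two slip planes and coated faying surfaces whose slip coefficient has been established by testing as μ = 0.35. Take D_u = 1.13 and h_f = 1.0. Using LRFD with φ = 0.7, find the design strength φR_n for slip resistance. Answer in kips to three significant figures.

R_n = μ · D_u · h_f · T_b · n_s · n_b = 0.35 × 1.13 × 1.0 × 24 × 2 × 6 = 113.9 kips.
Design strength φR_n = 0.7 × 113.9 = 79.7 kips.

79.7 kips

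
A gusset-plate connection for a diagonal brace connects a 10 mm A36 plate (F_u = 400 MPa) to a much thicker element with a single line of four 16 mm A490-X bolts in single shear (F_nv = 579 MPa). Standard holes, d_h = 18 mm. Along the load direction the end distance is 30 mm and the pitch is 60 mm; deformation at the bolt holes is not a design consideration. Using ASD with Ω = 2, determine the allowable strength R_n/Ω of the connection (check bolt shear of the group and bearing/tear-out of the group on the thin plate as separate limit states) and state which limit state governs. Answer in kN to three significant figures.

233 kN (bolt shear governs)

Bolt shear: A_b = π·16²/4 = 201.1 mm²; R_n = 579 × 201.1 × 4 × 1 / 1000 = 465.7 kN → 465.7 / 2 = 233 kN.
Bearing (1.5 l_c t F_u ≤ 3.0 d t F_u): upper limit = 3.0·16·10·400 / 1000 = 192 kN.
  Edge l_c = 30 − 18/2 = 21 → r_n = 126 kN; interior l_c = 60 − 18 = 42 → r_n = 192 kN.
  R_n,bearing = 1·126 + 3·192 = 702 kN → 702 / 2 = 351 kN.
Bolt shear governs: 233 kN.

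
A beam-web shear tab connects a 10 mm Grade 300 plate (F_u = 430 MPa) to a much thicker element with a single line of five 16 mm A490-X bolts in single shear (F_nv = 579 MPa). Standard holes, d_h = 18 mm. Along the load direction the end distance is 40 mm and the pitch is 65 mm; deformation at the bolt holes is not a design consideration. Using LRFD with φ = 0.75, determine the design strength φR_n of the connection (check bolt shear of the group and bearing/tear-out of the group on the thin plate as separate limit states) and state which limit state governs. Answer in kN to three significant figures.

Bolt shear: A_b = π·16²/4 = 201.1 mm²; R_n = 579 × 201.1 × 5 × 1 / 1000 = 582.1 kN → 0.75 × 582.1 = 437 kN.
Bearing (1.5 l_c t F_u ≤ 3.0 d t F_u): upper limit = 3.0·16·10·430 / 1000 = 206.4 kN.
  Edge l_c = 40 − 18/2 = 31 → r_n = 200 kN; interior l_c = 65 − 18 = 47 → r_n = 206.4 kN.
  R_n,bearing = 1·200 + 4·206.4 = 1026 kN → 0.75 × 1026 = 769 kN.
Bolt shear governs: 437 kN.

437 kN (bolt shear governs)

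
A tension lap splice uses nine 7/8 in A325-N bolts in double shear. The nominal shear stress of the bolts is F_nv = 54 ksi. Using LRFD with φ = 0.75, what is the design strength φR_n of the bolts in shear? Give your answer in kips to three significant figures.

A_b = π × 0.875² / 4 = 0.6013 in².
R_n = F_nv · A_b · n · n_s = 54 × 0.6013 × 9 × 2 = 584.5 kips.
Design strength φR_n = 0.75 × 584.5 = 438 kips.

438 kips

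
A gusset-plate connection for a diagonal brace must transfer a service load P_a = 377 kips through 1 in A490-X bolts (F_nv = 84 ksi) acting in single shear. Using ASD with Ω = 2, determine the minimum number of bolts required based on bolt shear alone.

12 bolts

A_b = π·1²/4 = 0.7854 in².
Per-bolt allowable strength R_n/Ω = 84 × 0.7854 × 1 / 2 = 32.99 kips.
n ≥ 377 / 32.99 = 11.43 → use 12 bolts.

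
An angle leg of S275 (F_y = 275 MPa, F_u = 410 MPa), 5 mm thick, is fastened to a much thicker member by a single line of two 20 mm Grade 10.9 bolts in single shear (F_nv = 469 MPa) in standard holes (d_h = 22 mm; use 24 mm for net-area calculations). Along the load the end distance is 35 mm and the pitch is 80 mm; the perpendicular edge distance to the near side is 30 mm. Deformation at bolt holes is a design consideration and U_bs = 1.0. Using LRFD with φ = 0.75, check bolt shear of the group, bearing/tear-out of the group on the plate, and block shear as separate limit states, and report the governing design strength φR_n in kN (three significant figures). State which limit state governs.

Bolt shear: A_b = π·20²/4 = 314.2 mm²; R_n = 469 × 314.2 × 2 × 1 / 1000 = 294.7 kN → 0.75 × 294.7 = 221 kN.
Bearing: edge l_c = 24, r_n = 59.04 kN; interior l_c = 58, r_n = 98.4 kN; R_n = 59.04 + 1·98.4 = 157.4 kN → 118 kN.
Block shear: A_gv = 575, A_nv = 395, A_nt = 90 mm²; R_n = min(0.6F_uA_nv, 0.6F_yA_gv) + U_bs·F_u·A_nt = 131.8 kN → 98.8 kN.
Block shear governs: 98.8 kN.

98.8 kN (block shear governs)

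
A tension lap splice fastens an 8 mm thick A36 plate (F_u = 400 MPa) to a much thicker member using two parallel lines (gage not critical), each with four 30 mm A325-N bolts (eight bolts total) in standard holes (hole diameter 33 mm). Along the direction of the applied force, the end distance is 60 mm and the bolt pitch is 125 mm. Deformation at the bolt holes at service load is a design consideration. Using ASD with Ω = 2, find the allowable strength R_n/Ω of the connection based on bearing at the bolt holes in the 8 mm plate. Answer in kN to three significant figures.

858 kN

Per bolt r_n = 1.2 l_c t F_u ≤ 2.4 d t F_u; upper limit = 2.4 × 30 × 8 × 400 / 1000 = 230.4 kN.
Edge bolt: l_c = 60 − 33/2 = 43.5 mm → 1.2 × 43.5 × 8 × 400 / 1000 = 167 → r_n = 167 kN.
Interior bolts: l_c = 125 − 33 = 92 mm → 1.2 × 92 × 8 × 400 / 1000 = 353.3 → r_n = 230.4 kN.
R_n = 2 × 167 + 6 × 230.4 = 1716 kN.
Allowable strength R_n/Ω = 1716 / 2 = 858 kN.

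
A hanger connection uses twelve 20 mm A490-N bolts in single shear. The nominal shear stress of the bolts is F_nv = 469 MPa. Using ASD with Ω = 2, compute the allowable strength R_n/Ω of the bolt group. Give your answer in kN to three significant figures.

A_b = π × 20² / 4 = 314.2 mm².
R_n = F_nv · A_b · n · n_s = 469 × 314.2 × 12 × 1 / 1000 = 1768 kN.
Allowable strength R_n/Ω = 1768 / 2 = 884 kN.

884 kN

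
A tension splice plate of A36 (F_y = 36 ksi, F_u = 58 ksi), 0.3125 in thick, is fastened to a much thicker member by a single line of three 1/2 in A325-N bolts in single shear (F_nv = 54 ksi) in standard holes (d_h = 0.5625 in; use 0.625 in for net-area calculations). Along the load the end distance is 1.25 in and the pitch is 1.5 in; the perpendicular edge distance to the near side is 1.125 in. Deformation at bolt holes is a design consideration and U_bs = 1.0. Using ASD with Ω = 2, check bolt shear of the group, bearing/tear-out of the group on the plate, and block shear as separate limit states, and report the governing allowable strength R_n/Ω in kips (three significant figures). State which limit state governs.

15.9 kips (bolt shear governs)

Bolt shear: A_b = π·0.5²/4 = 0.1963 in²; R_n = 54 × 0.1963 × 3 × 1 = 31.81 kips → 31.81 / 2 = 15.9 kips.
Bearing: edge l_c = 0.9688, r_n = 21.07 kips; interior l_c = 0.9375, r_n = 20.39 kips; R_n = 21.07 + 2·20.39 = 61.85 kips → 30.9 kips.
Block shear: A_gv = 1.328, A_nv = 0.8398, A_nt = 0.2539 in²; R_n = min(0.6F_uA_nv, 0.6F_yA_gv) + U_bs·F_u·A_nt = 43.41 kips → 21.7 kips.
Bolt shear governs: 15.9 kips.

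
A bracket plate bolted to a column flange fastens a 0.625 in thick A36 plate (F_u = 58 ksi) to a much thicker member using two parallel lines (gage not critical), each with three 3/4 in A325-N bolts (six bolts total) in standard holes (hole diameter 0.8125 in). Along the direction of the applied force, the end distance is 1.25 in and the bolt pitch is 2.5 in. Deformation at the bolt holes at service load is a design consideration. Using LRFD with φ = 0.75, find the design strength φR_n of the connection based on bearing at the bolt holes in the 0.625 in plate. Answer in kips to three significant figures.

251 kips

Per bolt r_n = 1.2 l_c t F_u ≤ 2.4 d t F_u; upper limit = 2.4 × 0.75 × 0.625 × 58 = 65.25 kips.
Edge bolt: l_c = 1.25 − 0.8125/2 = 0.8438 in → 1.2 × 0.8438 × 0.625 × 58 = 36.7 → r_n = 36.7 kips.
Interior bolts: l_c = 2.5 − 0.8125 = 1.688 in → 1.2 × 1.688 × 0.625 × 58 = 73.41 → r_n = 65.25 kips.
R_n = 2 × 36.7 + 4 × 65.25 = 334.4 kips.
Design strength φR_n = 0.75 × 334.4 = 251 kips.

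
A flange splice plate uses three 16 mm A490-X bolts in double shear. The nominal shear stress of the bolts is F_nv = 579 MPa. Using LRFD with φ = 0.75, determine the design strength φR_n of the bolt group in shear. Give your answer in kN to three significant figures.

524 kN

A_b = π × 16² / 4 = 201.1 mm².
R_n = F_nv · A_b · n · n_s = 579 × 201.1 × 3 × 2 / 1000 = 698.5 kN.
Design strength φR_n = 0.75 × 698.5 = 524 kN.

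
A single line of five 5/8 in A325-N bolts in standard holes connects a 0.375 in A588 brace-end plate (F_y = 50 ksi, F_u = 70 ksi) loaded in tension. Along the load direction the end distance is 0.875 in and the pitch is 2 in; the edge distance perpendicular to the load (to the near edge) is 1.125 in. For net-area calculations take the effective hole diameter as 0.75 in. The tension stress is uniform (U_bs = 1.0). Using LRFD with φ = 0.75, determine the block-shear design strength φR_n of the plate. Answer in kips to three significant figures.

Shear plane L_v = 0.875 + 4·2 = 8.875 in; A_gv = 8.875 × 0.375 = 3.328 in².
A_nv = (8.875 − 4.5·0.75) × 0.375 = 2.062 in².
A_nt = (1.125 − 0.5·0.75) × 0.375 = 0.2812 in².
0.6 F_u A_nv = 86.62 kips; 0.6 F_y A_gv = 99.84 kips → shear rupture governs the shear term.
R_n = 86.62 + 1.0 × 70 × 0.2812 = 106.3 kips.
Design strength φR_n = 0.75 × 106.3 = 79.7 kips.

79.7 kips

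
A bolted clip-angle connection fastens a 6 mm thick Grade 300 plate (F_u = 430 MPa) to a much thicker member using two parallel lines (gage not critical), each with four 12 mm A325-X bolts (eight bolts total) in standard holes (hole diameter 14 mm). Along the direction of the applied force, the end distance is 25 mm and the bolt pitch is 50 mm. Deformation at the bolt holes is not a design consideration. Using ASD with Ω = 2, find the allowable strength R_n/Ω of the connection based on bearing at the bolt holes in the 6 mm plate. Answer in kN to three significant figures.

Per bolt r_n = 1.5 l_c t F_u ≤ 3.0 d t F_u; upper limit = 3.0 × 12 × 6 × 430 / 1000 = 92.88 kN.
Edge bolt: l_c = 25 − 14/2 = 18 mm → 1.5 × 18 × 6 × 430 / 1000 = 69.66 → r_n = 69.66 kN.
Interior bolts: l_c = 50 − 14 = 36 mm → 1.5 × 36 × 6 × 430 / 1000 = 139.3 → r_n = 92.88 kN.
R_n = 2 × 69.66 + 6 × 92.88 = 696.6 kN.
Allowable strength R_n/Ω = 696.6 / 2 = 348 kN.

348 kN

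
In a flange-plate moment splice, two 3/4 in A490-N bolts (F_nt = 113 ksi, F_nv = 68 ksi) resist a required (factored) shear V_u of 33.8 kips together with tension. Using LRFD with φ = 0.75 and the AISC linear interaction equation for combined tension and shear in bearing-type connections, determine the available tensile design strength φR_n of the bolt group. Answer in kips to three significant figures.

41.2 kips

A_b = π·0.75²/4 = 0.4418 in²; f_rv = 33.8 / (2 × 0.4418) = 38.25 ksi.
F'_nt = 1.3 F_nt − (F_nt / φF_nv) f_rv = 1.3·113 − (113/(0.75·68))·38.25 = 62.14 ksi, capped at F_nt → F'_nt = 62.14 ksi.
R_n = F'_nt · A_b · n = 62.14 × 0.4418 × 2 = 54.91 kips.
Design strength φR_n = 0.75 × 54.91 = 41.2 kips.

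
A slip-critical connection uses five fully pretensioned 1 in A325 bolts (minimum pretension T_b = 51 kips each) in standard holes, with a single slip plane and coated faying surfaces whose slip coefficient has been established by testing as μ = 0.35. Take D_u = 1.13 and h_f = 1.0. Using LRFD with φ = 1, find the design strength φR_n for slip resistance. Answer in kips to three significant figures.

R_n = μ · D_u · h_f · T_b · n_s · n_b = 0.35 × 1.13 × 1.0 × 51 × 1 × 5 = 100.9 kips.
Design strength φR_n = 1 × 100.9 = 101 kips.

101 kips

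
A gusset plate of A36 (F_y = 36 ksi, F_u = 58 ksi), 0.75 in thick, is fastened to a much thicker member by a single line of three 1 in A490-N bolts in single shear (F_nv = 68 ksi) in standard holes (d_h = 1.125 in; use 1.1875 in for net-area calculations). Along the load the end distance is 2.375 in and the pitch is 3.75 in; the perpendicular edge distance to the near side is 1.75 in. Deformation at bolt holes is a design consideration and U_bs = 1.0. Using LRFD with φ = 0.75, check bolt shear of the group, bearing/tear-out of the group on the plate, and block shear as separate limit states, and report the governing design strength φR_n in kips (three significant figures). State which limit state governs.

120 kips (bolt shear governs)

Bolt shear: A_b = π·1²/4 = 0.7854 in²; R_n = 68 × 0.7854 × 3 × 1 = 160.2 kips → 0.75 × 160.2 = 120 kips.
Bearing: edge l_c = 1.812, r_n = 94.61 kips; interior l_c = 2.625, r_n = 104.4 kips; R_n = 94.61 + 2·104.4 = 303.4 kips → 228 kips.
Block shear: A_gv = 7.406, A_nv = 5.18, A_nt = 0.8672 in²; R_n = min(0.6F_uA_nv, 0.6F_yA_gv) + U_bs·F_u·A_nt = 210.3 kips → 158 kips.
Bolt shear governs: 120 kips.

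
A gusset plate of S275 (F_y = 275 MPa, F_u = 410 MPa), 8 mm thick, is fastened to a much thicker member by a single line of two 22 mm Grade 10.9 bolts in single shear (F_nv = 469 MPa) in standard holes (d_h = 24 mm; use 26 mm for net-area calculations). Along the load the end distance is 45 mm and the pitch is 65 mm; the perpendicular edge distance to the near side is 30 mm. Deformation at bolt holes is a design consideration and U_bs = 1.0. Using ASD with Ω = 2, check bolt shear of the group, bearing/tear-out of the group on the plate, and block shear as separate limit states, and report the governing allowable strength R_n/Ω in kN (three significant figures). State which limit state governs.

97.7 kN (block shear governs)

Bolt shear: A_b = π·22²/4 = 380.1 mm²; R_n = 469 × 380.1 × 2 × 1 / 1000 = 356.6 kN → 356.6 / 2 = 178 kN.
Bearing: edge l_c = 33, r_n = 129.9 kN; interior l_c = 41, r_n = 161.4 kN; R_n = 129.9 + 1·161.4 = 291.3 kN → 146 kN.
Block shear: A_gv = 880, A_nv = 568, A_nt = 136 mm²; R_n = min(0.6F_uA_nv, 0.6F_yA_gv) + U_bs·F_u·A_nt = 195.5 kN → 97.7 kN.
Block shear governs: 97.7 kN.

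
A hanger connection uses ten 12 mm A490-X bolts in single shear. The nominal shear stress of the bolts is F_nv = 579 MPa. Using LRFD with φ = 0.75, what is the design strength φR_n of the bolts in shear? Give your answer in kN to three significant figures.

A_b = π × 12² / 4 = 113.1 mm².
R_n = F_nv · A_b · n · n_s = 579 × 113.1 × 10 × 1 / 1000 = 654.8 kN.
Design strength φR_n = 0.75 × 654.8 = 491 kN.

491 kN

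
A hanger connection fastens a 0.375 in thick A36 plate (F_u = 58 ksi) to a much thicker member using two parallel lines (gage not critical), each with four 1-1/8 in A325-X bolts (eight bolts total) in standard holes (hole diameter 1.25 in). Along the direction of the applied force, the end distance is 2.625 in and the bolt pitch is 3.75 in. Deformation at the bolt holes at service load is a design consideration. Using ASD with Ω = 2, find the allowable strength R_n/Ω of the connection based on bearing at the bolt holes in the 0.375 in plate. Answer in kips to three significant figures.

Per bolt r_n = 1.2 l_c t F_u ≤ 2.4 d t F_u; upper limit = 2.4 × 1.125 × 0.375 × 58 = 58.72 kips.
Edge bolt: l_c = 2.625 − 1.25/2 = 2 in → 1.2 × 2 × 0.375 × 58 = 52.2 → r_n = 52.2 kips.
Interior bolts: l_c = 3.75 − 1.25 = 2.5 in → 1.2 × 2.5 × 0.375 × 58 = 65.25 → r_n = 58.72 kips.
R_n = 2 × 52.2 + 6 × 58.72 = 456.7 kips.
Allowable strength R_n/Ω = 456.7 / 2 = 228 kips.

228 kips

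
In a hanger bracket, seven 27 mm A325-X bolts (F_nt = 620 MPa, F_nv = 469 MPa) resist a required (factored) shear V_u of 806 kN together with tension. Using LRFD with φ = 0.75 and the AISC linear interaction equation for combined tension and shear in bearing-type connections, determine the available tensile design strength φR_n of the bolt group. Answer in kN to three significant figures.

1360 kN

A_b = π·27²/4 = 572.6 mm²; f_rv = 806 × 1000 / (7 × 572.6) = 201.1 MPa.
F'_nt = 1.3 F_nt − (F_nt / φF_nv) f_rv = 1.3·620 − (620/(0.75·469))·201.1 = 451.5 MPa, capped at F_nt → F'_nt = 451.5 MPa.
R_n = F'_nt · A_b · n = 451.5 × 572.6 × 7 / 1000 = 1810 kN.
Design strength φR_n = 0.75 × 1810 = 1360 kN.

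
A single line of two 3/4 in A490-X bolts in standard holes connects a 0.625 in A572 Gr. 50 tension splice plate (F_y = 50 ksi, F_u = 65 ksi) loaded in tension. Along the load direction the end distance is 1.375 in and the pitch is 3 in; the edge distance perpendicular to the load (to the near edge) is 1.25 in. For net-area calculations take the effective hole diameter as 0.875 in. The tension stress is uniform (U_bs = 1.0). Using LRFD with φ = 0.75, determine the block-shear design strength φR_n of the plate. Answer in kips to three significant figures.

80.7 kips

Shear plane L_v = 1.375 + 1·3 = 4.375 in; A_gv = 4.375 × 0.625 = 2.734 in².
A_nv = (4.375 − 1.5·0.875) × 0.625 = 1.914 in².
A_nt = (1.25 − 0.5·0.875) × 0.625 = 0.5078 in².
0.6 F_u A_nv = 74.65 kips; 0.6 F_y A_gv = 82.03 kips → shear rupture governs the shear term.
R_n = 74.65 + 1.0 × 65 × 0.5078 = 107.7 kips.
Design strength φR_n = 0.75 × 107.7 = 80.7 kips.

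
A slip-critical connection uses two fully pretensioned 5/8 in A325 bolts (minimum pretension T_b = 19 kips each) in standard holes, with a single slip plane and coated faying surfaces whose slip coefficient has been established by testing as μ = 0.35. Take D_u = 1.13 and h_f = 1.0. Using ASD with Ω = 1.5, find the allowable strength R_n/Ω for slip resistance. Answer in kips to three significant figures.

10 kips

R_n = μ · D_u · h_f · T_b · n_s · n_b = 0.35 × 1.13 × 1.0 × 19 × 1 × 2 = 15.03 kips.
Allowable strength R_n/Ω = 15.03 / 1.5 = 10 kips.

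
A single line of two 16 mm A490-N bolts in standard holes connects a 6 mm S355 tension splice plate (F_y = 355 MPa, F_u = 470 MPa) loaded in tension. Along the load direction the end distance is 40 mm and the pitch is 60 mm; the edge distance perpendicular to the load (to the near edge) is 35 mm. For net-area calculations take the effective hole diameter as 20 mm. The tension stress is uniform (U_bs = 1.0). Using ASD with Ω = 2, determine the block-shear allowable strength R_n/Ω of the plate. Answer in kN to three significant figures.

Shear plane L_v = 40 + 1·60 = 100 mm; A_gv = 100 × 6 = 600 mm².
A_nv = (100 − 1.5·20) × 6 = 420 mm².
A_nt = (35 − 0.5·20) × 6 = 150 mm².
0.6 F_u A_nv = 118.4 kN; 0.6 F_y A_gv = 127.8 kN → shear rupture governs the shear term.
R_n = 118.4 + 1.0 × 470 × 150 / 1000 = 188.9 kN.
Allowable strength R_n/Ω = 188.9 / 2 = 94.5 kN.

94.5 kN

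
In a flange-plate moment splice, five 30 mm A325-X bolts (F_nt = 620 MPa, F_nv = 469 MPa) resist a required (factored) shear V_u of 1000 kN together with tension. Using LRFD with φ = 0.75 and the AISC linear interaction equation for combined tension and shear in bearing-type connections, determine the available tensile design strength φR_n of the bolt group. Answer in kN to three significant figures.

A_b = π·30²/4 = 706.9 mm²; f_rv = 1000 × 1000 / (5 × 706.9) = 282.9 MPa.
F'_nt = 1.3 F_nt − (F_nt / φF_nv) f_rv = 1.3·620 − (620/(0.75·469))·282.9 = 307.3 MPa, capped at F_nt → F'_nt = 307.3 MPa.
R_n = F'_nt · A_b · n = 307.3 × 706.9 × 5 / 1000 = 1086 kN.
Design strength φR_n = 0.75 × 1086 = 815 kN.

815 kN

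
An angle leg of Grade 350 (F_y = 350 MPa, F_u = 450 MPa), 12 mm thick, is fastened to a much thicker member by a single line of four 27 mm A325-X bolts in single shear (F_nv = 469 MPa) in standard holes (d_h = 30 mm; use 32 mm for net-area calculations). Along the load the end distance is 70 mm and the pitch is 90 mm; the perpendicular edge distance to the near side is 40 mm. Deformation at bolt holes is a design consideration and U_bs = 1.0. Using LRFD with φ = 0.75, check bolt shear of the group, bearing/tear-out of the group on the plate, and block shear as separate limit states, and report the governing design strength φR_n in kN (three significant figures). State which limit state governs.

Bolt shear: A_b = π·27²/4 = 572.6 mm²; R_n = 469 × 572.6 × 4 × 1 / 1000 = 1074 kN → 0.75 × 1074 = 806 kN.
Bearing: edge l_c = 55, r_n = 349.9 kN; interior l_c = 60, r_n = 349.9 kN; R_n = 349.9 + 3·349.9 = 1400 kN → 1050 kN.
Block shear: A_gv = 4080, A_nv = 2736, A_nt = 288 mm²; R_n = min(0.6F_uA_nv, 0.6F_yA_gv) + U_bs·F_u·A_nt = 868.3 kN → 651 kN.
Block shear governs: 651 kN.

651 kN (block shear governs)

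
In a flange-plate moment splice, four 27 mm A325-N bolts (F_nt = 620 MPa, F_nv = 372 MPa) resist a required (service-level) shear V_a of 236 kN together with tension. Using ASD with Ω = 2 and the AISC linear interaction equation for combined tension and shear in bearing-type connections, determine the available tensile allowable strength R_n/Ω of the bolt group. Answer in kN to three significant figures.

530 kN

A_b = π·27²/4 = 572.6 mm²; f_rv = 236 × 1000 / (4 × 572.6) = 103 MPa.
F'_nt = 1.3 F_nt − (Ω F_nt / F_nv) f_rv = 1.3·620 − (2·620/372)·103 = 462.5 MPa, capped at F_nt → F'_nt = 462.5 MPa.
R_n = F'_nt · A_b · n = 462.5 × 572.6 × 4 / 1000 = 1059 kN.
Allowable strength R_n/Ω = 1059 / 2 = 530 kN.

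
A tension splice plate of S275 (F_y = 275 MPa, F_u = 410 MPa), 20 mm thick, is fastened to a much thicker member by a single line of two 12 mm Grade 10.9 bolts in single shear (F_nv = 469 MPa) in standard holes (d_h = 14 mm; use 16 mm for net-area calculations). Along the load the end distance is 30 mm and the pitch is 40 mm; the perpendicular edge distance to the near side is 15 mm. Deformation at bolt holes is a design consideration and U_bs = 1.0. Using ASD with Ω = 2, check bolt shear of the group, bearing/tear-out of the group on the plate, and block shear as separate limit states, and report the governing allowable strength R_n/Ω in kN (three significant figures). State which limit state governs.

Bolt shear: A_b = π·12²/4 = 113.1 mm²; R_n = 469 × 113.1 × 2 × 1 / 1000 = 106.1 kN → 106.1 / 2 = 53 kN.
Bearing: edge l_c = 23, r_n = 226.3 kN; interior l_c = 26, r_n = 236.2 kN; R_n = 226.3 + 1·236.2 = 462.5 kN → 231 kN.
Block shear: A_gv = 1400, A_nv = 920, A_nt = 140 mm²; R_n = min(0.6F_uA_nv, 0.6F_yA_gv) + U_bs·F_u·A_nt = 283.7 kN → 142 kN.
Bolt shear governs: 53 kN.

53 kN (bolt shear governs)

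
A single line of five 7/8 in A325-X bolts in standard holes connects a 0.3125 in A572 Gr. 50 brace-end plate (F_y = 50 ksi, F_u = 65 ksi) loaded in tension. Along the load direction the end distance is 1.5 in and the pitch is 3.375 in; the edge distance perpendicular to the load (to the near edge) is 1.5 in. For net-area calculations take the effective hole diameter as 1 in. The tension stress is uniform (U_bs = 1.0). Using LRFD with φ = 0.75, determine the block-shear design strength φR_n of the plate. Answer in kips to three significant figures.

Shear plane L_v = 1.5 + 4·3.375 = 15 in; A_gv = 15 × 0.3125 = 4.688 in².
A_nv = (15 − 4.5·1) × 0.3125 = 3.281 in².
A_nt = (1.5 − 0.5·1) × 0.3125 = 0.3125 in².
0.6 F_u A_nv = 128 kips; 0.6 F_y A_gv = 140.6 kips → shear rupture governs the shear term.
R_n = 128 + 1.0 × 65 × 0.3125 = 148.3 kips.
Design strength φR_n = 0.75 × 148.3 = 111 kips.

111 kips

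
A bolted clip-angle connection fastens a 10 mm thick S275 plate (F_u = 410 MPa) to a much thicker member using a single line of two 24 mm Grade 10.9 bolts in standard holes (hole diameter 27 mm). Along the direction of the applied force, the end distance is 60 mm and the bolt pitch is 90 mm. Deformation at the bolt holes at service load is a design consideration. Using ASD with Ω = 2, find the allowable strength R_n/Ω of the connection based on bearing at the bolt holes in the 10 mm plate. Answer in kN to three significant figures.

Per bolt r_n = 1.2 l_c t F_u ≤ 2.4 d t F_u; upper limit = 2.4 × 24 × 10 × 410 / 1000 = 236.2 kN.
Edge bolt: l_c = 60 − 27/2 = 46.5 mm → 1.2 × 46.5 × 10 × 410 / 1000 = 228.8 → r_n = 228.8 kN.
Interior bolts: l_c = 90 − 27 = 63 mm → 1.2 × 63 × 10 × 410 / 1000 = 310 → r_n = 236.2 kN.
R_n = 1 × 228.8 + 1 × 236.2 = 464.9 kN.
Allowable strength R_n/Ω = 464.9 / 2 = 232 kN.

232 kN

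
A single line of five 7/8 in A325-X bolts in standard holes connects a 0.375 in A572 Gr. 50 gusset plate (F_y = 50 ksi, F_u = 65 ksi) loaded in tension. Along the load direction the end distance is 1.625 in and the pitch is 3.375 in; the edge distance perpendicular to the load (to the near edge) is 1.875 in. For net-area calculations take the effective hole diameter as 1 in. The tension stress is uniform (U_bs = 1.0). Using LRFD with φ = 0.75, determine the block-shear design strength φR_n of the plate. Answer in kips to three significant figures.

Shear plane L_v = 1.625 + 4·3.375 = 15.12 in; A_gv = 15.12 × 0.375 = 5.672 in².
A_nv = (15.12 − 4.5·1) × 0.375 = 3.984 in².
A_nt = (1.875 − 0.5·1) × 0.375 = 0.5156 in².
0.6 F_u A_nv = 155.4 kips; 0.6 F_y A_gv = 170.2 kips → shear rupture governs the shear term.
R_n = 155.4 + 1.0 × 65 × 0.5156 = 188.9 kips.
Design strength φR_n = 0.75 × 188.9 = 142 kips.

142 kips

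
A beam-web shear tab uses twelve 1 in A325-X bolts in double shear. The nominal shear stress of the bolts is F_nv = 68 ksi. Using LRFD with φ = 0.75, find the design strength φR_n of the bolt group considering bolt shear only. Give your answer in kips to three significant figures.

A_b = π × 1² / 4 = 0.7854 in².
R_n = F_nv · A_b · n · n_s = 68 × 0.7854 × 12 × 2 = 1282 kips.
Design strength φR_n = 0.75 × 1282 = 961 kips.

961 kips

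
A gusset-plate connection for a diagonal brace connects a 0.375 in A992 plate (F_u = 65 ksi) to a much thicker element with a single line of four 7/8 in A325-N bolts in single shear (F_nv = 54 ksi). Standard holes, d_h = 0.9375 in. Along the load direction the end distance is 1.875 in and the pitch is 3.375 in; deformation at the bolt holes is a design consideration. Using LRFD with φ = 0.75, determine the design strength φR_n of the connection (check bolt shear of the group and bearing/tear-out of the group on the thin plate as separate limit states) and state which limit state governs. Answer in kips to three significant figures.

Bolt shear: A_b = π·0.875²/4 = 0.6013 in²; R_n = 54 × 0.6013 × 4 × 1 = 129.9 kips → 0.75 × 129.9 = 97.4 kips.
Bearing (1.2 l_c t F_u ≤ 2.4 d t F_u): upper limit = 2.4·0.875·0.375·65 = 51.19 kips.
  Edge l_c = 1.875 − 0.9375/2 = 1.406 → r_n = 41.13 kips; interior l_c = 3.375 − 0.9375 = 2.438 → r_n = 51.19 kips.
  R_n,bearing = 1·41.13 + 3·51.19 = 194.7 kips → 0.75 × 194.7 = 146 kips.
Bolt shear governs: 97.4 kips.

97.4 kips (bolt shear governs)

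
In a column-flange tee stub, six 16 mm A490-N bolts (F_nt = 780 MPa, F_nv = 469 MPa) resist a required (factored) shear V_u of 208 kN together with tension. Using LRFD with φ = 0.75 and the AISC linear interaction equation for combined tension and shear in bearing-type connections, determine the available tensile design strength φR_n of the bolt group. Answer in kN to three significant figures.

572 kN

A_b = π·16²/4 = 201.1 mm²; f_rv = 208 × 1000 / (6 × 201.1) = 172.4 MPa.
F'_nt = 1.3 F_nt − (F_nt / φF_nv) f_rv = 1.3·780 − (780/(0.75·469))·172.4 = 631.7 MPa, capped at F_nt → F'_nt = 631.7 MPa.
R_n = F'_nt · A_b · n = 631.7 × 201.1 × 6 / 1000 = 762 kN.
Design strength φR_n = 0.75 × 762 = 572 kN.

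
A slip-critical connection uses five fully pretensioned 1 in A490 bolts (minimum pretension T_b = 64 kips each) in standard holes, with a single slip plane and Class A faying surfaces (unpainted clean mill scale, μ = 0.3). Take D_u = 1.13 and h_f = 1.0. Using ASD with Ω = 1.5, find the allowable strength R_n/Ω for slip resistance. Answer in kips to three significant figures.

72.3 kips

R_n = μ · D_u · h_f · T_b · n_s · n_b = 0.3 × 1.13 × 1.0 × 64 × 1 × 5 = 108.5 kips.
Allowable strength R_n/Ω = 108.5 / 1.5 = 72.3 kips.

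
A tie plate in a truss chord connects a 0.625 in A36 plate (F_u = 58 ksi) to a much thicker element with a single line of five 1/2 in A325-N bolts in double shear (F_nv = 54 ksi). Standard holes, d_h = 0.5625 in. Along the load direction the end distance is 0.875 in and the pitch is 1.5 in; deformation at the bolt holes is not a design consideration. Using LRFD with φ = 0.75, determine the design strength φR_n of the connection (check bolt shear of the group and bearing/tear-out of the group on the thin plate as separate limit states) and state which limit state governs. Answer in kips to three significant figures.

79.5 kips (bolt shear governs)

Bolt shear: A_b = π·0.5²/4 = 0.1963 in²; R_n = 54 × 0.1963 × 5 × 2 = 106 kips → 0.75 × 106 = 79.5 kips.
Bearing (1.5 l_c t F_u ≤ 3.0 d t F_u): upper limit = 3.0·0.5·0.625·58 = 54.38 kips.
  Edge l_c = 0.875 − 0.5625/2 = 0.5938 → r_n = 32.29 kips; interior l_c = 1.5 − 0.5625 = 0.9375 → r_n = 50.98 kips.
  R_n,bearing = 1·32.29 + 4·50.98 = 236.2 kips → 0.75 × 236.2 = 177 kips.
Bolt shear governs: 79.5 kips.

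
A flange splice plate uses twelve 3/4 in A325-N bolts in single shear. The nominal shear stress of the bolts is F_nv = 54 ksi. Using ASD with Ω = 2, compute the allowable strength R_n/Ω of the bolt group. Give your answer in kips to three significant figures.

A_b = π × 0.75² / 4 = 0.4418 in².
R_n = F_nv · A_b · n · n_s = 54 × 0.4418 × 12 × 1 = 286.3 kips.
Allowable strength R_n/Ω = 286.3 / 2 = 143 kips.

143 kips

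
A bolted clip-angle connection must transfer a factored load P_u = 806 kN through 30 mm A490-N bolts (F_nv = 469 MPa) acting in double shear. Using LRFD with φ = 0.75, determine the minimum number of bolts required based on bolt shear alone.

A_b = π·30²/4 = 706.9 mm².
Per-bolt design strength φR_n = 0.75 × 469 × 706.9 × 2 / 1000 = 497.3 kN.
n ≥ 806 / 497.3 = 1.621 → use 2 bolts.

2 bolts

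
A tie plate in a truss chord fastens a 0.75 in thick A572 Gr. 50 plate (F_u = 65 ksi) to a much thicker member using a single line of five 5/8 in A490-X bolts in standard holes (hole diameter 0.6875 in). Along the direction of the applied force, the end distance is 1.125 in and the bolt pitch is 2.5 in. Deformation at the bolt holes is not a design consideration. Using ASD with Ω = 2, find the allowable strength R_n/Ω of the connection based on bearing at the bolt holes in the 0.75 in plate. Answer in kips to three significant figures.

211 kips

Per bolt r_n = 1.5 l_c t F_u ≤ 3.0 d t F_u; upper limit = 3.0 × 0.625 × 0.75 × 65 = 91.41 kips.
Edge bolt: l_c = 1.125 − 0.6875/2 = 0.7812 in → 1.5 × 0.7812 × 0.75 × 65 = 57.13 → r_n = 57.13 kips.
Interior bolts: l_c = 2.5 − 0.6875 = 1.812 in → 1.5 × 1.812 × 0.75 × 65 = 132.5 → r_n = 91.41 kips.
R_n = 1 × 57.13 + 4 × 91.41 = 422.8 kips.
Allowable strength R_n/Ω = 422.8 / 2 = 211 kips.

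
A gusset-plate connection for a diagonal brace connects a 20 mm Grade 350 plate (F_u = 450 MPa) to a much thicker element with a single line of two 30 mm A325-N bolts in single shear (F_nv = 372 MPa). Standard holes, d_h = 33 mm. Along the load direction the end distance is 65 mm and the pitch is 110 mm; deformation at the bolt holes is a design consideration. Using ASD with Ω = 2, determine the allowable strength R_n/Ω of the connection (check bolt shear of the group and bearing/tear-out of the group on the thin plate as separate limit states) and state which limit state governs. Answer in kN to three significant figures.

263 kN (bolt shear governs)

Bolt shear: A_b = π·30²/4 = 706.9 mm²; R_n = 372 × 706.9 × 2 × 1 / 1000 = 525.9 kN → 525.9 / 2 = 263 kN.
Bearing (1.2 l_c t F_u ≤ 2.4 d t F_u): upper limit = 2.4·30·20·450 / 1000 = 648 kN.
  Edge l_c = 65 − 33/2 = 48.5 → r_n = 523.8 kN; interior l_c = 110 − 33 = 77 → r_n = 648 kN.
  R_n,bearing = 1·523.8 + 1·648 = 1172 kN → 1172 / 2 = 586 kN.
Bolt shear governs: 263 kN.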